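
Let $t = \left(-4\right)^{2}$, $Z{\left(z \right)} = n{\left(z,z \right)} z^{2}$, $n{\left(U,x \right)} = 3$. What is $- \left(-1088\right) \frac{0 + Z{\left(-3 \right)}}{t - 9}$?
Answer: $\frac{29376}{7} \approx 4196.6$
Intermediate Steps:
$Z{\left(z \right)} = 3 z^{2}$
$t = 16$
$- \left(-1088\right) \frac{0 + Z{\left(-3 \right)}}{t - 9} = - \left(-1088\right) \frac{0 + 3 \left(-3\right)^{2}}{16 - 9} = - \left(-1088\right) \frac{0 + 3 \cdot 9}{7} = - \left(-1088\right) \left(0 + 27\right) \frac{1}{7} = - \left(-1088\right) 27 \cdot \frac{1}{7} = - \frac{\left(-1088\right) 27}{7} = \left(-1\right) \left(- \frac{29376}{7}\right) = \frac{29376}{7}$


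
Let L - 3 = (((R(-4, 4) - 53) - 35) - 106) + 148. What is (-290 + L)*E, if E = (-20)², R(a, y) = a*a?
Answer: -126800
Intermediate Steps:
R(a, y) = a²
E = 400
L = -27 (L = 3 + (((((-4)² - 53) - 35) - 106) + 148) = 3 + ((((16 - 53) - 35) - 106) + 148) = 3 + (((-37 - 35) - 106) + 148) = 3 + ((-72 - 106) + 148) = 3 + (-178 + 148) = 3 - 30 = -27)
(-290 + L)*E = (-290 - 27)*400 = -317*400 = -126800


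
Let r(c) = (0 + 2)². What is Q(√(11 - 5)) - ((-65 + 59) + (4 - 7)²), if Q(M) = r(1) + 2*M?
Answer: 1 + 2*√6 ≈ 5.8990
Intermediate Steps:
r(c) = 4 (r(c) = 2² = 4)
Q(M) = 4 + 2*M
Q(√(11 - 5)) - ((-65 + 59) + (4 - 7)²) = (4 + 2*√(11 - 5)) - ((-65 + 59) + (4 - 7)²) = (4 + 2*√6) - (-6 + (-3)²) = (4 + 2*√6) - (-6 + 9) = (4 + 2*√6) - 1*3 = (4 + 2*√6) - 3 = 1 + 2*√6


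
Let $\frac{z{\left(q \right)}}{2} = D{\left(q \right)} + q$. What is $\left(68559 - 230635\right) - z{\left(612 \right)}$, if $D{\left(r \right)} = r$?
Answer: $-164524$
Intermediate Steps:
$z{\left(q \right)} = 4 q$ ($z{\left(q \right)} = 2 \left(q + q\right) = 2 \cdot 2 q = 4 q$)
$\left(68559 - 230635\right) - z{\left(612 \right)} = \left(68559 - 230635\right) - 4 \cdot 612 = \left(68559 - 230635\right) - 2448 = -162076 - 2448 = -164524$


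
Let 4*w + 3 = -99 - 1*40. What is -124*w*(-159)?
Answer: -699918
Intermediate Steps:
w = -71/2 (w = -¾ + (-99 - 1*40)/4 = -¾ + (-99 - 40)/4 = -¾ + (¼)*(-139) = -¾ - 139/4 = -71/2 ≈ -35.500)
-124*w*(-159) = -124*(-71/2)*(-159) = 4402*(-159) = -699918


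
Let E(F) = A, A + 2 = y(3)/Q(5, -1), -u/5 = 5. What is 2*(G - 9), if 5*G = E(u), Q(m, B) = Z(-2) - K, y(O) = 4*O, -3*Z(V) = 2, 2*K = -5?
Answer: -178/11 ≈ -16.182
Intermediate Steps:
K = -5/2 (K = (½)*(-5) = -5/2 ≈ -2.5000)
u = -25 (u = -5*5 = -25)
Z(V) = -⅔ (Z(V) = -⅓*2 = -⅔)
Q(m, B) = 11/6 (Q(m, B) = -⅔ - 1*(-5/2) = -⅔ + 5/2 = 11/6)
A = 50/11 (A = -2 + (4*3)/(11/6) = -2 + 12*(6/11) = -2 + 72/11 = 50/11 ≈ 4.5455)
E(F) = 50/11
G = 10/11 (G = (⅕)*(50/11) = 10/11 ≈ 0.90909)
2*(G - 9) = 2*(10/11 - 9) = 2*(-89/11) = -178/11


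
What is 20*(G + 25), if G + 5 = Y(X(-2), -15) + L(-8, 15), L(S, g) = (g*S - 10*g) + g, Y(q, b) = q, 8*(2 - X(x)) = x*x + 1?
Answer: -9345/2 ≈ -4672.5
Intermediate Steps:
X(x) = 15/8 - x²/8 (X(x) = 2 - (x*x + 1)/8 = 2 - (x² + 1)/8 = 2 - (1 + x²)/8 = 2 + (-⅛ - x²/8) = 15/8 - x²/8)
L(S, g) = -9*g + S*g (L(S, g) = (S*g - 10*g) + g = (-10*g + S*g) + g = -9*g + S*g)
G = -2069/8 (G = -5 + ((15/8 - ⅛*(-2)²) + 15*(-9 - 8)) = -5 + ((15/8 - ⅛*4) + 15*(-17)) = -5 + ((15/8 - ½) - 255) = -5 + (11/8 - 255) = -5 - 2029/8 = -2069/8 ≈ -258.63)
20*(G + 25) = 20*(-2069/8 + 25) = 20*(-1869/8) = -9345/2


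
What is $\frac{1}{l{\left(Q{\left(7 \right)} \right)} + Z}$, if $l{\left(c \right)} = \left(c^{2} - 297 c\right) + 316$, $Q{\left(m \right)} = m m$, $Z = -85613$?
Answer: $- \frac{1}{97449} \approx -1.0262 \cdot 10^{-5}$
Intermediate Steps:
$Q{\left(m \right)} = m^{2}$
$l{\left(c \right)} = 316 + c^{2} - 297 c$
$\frac{1}{l{\left(Q{\left(7 \right)} \right)} + Z} = \frac{1}{\left(316 + \left(7^{2}\right)^{2} - 297 \cdot 7^{2}\right) - 85613} = \frac{1}{\left(316 + 49^{2} - 14553\right) - 85613} = \frac{1}{\left(316 + 2401 - 14553\right) - 85613} = \frac{1}{-11836 - 85613} = \frac{1}{-97449} = - \frac{1}{97449}$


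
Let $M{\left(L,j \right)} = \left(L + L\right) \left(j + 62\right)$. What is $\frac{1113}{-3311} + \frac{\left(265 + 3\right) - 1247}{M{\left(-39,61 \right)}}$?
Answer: $- \frac{1062379}{4537962} \approx -0.23411$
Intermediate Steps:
$M{\left(L,j \right)} = 2 L \left(62 + j\right)$
$\frac{1113}{-3311} + \frac{\left(265 + 3\right) - 1247}{M{\left(-39,61 \right)}} = \frac{1113}{-3311} + \frac{\left(265 + 3\right) - 1247}{2 \left(-39\right) \left(62 + 61\right)} = 1113 \left(- \frac{1}{3311}\right) + \frac{268 - 1247}{2 \left(-39\right) 123} = - \frac{159}{473} - \frac{979}{-9594} = - \frac{159}{473} - - \frac{979}{9594} = - \frac{159}{473} + \frac{979}{9594} = - \frac{1062379}{4537962}$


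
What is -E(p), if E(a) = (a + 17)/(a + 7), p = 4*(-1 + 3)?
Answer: -5/3 ≈ -1.6667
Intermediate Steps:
p = 8 (p = 4*2 = 8)
E(a) = (17 + a)/(7 + a)
-E(p) = -(17 + 8)/(7 + 8) = -25/15 = -1*5/3 = -5/3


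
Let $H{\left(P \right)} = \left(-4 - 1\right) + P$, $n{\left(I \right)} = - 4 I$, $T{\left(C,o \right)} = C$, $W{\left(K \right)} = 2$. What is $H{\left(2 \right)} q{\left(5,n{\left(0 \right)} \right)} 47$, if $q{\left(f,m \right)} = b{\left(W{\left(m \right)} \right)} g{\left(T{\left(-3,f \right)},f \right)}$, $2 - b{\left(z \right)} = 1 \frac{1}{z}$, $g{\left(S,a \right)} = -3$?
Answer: $\frac{1269}{2} \approx 634.5$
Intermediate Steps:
$b{\left(z \right)} = 2 - \frac{1}{z}$ ($b{\left(z \right)} = 2 - 1 \frac{1}{z} = 2 - \frac{1}{z}$)
$H{\left(P \right)} = -5 + P$
$q{\left(f,m \right)} = - \frac{9}{2}$ ($q{\left(f,m \right)} = \left(2 - \frac{1}{2}\right) \left(-3\right) = \frac{3}{2} \left(-3\right) = - \frac{9}{2}$)
$H{\left(2 \right)} q{\left(5,n{\left(0 \right)} \right)} 47 = \left(-5 + 2\right) \left(- \frac{9}{2}\right) 47 = \left(-3\right) \left(- \frac{9}{2}\right) 47 = \frac{27}{2} \cdot 47 = \frac{1269}{2}$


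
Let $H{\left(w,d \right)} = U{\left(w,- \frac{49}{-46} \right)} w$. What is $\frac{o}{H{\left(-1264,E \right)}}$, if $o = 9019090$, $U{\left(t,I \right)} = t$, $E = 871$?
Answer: $\frac{4509545}{798848} \approx 5.6451$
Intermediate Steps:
$H{\left(w,d \right)} = w^{2}$ ($H{\left(w,d \right)} = w w = w^{2}$)
$\frac{o}{H{\left(-1264,E \right)}} = \frac{9019090}{\left(-1264\right)^{2}} = \frac{9019090}{1597696} = 9019090 \cdot \frac{1}{1597696} = \frac{4509545}{798848}$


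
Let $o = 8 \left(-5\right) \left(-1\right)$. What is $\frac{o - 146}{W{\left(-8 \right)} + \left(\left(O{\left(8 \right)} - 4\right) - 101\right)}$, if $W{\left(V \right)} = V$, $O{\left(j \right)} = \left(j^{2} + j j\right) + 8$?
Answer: $- \frac{106}{23} \approx -4.6087$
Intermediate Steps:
$O{\left(j \right)} = 8 + 2 j^{2}$ ($O{\left(j \right)} = \left(j^{2} + j^{2}\right) + 8 = 2 j^{2} + 8 = 8 + 2 j^{2}$)
$o = 40$ ($o = \left(-40\right) \left(-1\right) = 40$)
$\frac{o - 146}{W{\left(-8 \right)} + \left(\left(O{\left(8 \right)} - 4\right) - 101\right)} = \frac{40 - 146}{-8 + \left(\left(\left(8 + 2 \cdot 8^{2}\right) - 4\right) - 101\right)} = - \frac{106}{-8 + \left(\left(\left(8 + 2 \cdot 64\right) - 4\right) - 101\right)} = - \frac{106}{-8 + \left(\left(\left(8 + 128\right) - 4\right) - 101\right)} = - \frac{106}{-8 + \left(\left(136 - 4\right) - 101\right)} = - \frac{106}{-8 + \left(132 - 101\right)} = - \frac{106}{-8 + 31} = - \frac{106}{23}$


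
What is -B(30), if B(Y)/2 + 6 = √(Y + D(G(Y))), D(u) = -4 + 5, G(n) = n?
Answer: 12 - 2*√31 ≈ 0.86447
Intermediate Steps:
D(u) = 1
B(Y) = -12 + 2*√(1 + Y) (B(Y) = -12 + 2*√(Y + 1) = -12 + 2*√(1 + Y))
-B(30) = -(-12 + 2*√(1 + 30)) = -(-12 + 2*√31) = 12 - 2*√31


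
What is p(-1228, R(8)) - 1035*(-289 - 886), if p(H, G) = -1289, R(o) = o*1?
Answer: 1214836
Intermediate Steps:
R(o) = o
p(-1228, R(8)) - 1035*(-289 - 886) = -1289 - 1035*(-289 - 886) = -1289 - 1035*(-1175) = -1289 - 1*(-1216125) = -1289 + 1216125 = 1214836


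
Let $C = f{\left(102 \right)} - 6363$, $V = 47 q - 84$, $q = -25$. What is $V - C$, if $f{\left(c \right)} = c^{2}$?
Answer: $-5300$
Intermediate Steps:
$V = -1259$ ($V = 47 \left(-25\right) - 84 = -1175 - 84 = -1259$)
$C = 4041$ ($C = 102^{2} - 6363 = 10404 - 6363 = 4041$)
$V - C = -1259 - 4041 = -5300$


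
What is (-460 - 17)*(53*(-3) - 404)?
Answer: 268551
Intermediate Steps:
(-460 - 17)*(53*(-3) - 404) = -477*(-159 - 404) = -477*(-563) = 268551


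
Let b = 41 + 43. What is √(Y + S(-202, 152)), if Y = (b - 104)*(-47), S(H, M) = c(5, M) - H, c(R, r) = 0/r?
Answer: √1142 ≈ 33.793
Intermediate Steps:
c(R, r) = 0
S(H, M) = -H (S(H, M) = 0 - H = -H)
b = 84
Y = 940 (Y = (84 - 104)*(-47) = -20*(-47) = 940)
√(Y + S(-202, 152)) = √(940 - 1*(-202)) = √(940 + 202) = √1142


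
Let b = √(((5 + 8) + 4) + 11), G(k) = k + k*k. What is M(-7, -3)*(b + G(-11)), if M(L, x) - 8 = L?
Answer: 110 + 2*√7 ≈ 115.29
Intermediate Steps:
M(L, x) = 8 + L
G(k) = k + k²
b = 2*√7 (b = √((13 + 4) + 11) = √(17 + 11) = √28 = 2*√7 ≈ 5.2915)
M(-7, -3)*(b + G(-11)) = (8 - 7)*(2*√7 - 11*(1 - 11)) = 1*(2*√7 - 11*(-10)) = 1*(2*√7 + 110) = 1*(110 + 2*√7) = 110 + 2*√7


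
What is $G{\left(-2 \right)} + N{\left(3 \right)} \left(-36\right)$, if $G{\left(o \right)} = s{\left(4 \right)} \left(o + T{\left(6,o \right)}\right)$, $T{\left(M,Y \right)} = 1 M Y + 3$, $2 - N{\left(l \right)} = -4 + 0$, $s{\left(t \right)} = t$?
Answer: $-260$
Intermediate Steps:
$N{\left(l \right)} = 6$ ($N{\left(l \right)} = 2 - \left(-4 + 0\right) = 2 - -4 = 2 + 4 = 6$)
$T{\left(M,Y \right)} = 3 + M Y$ ($T{\left(M,Y \right)} = M Y + 3 = 3 + M Y$)
$G{\left(o \right)} = 12 + 28 o$ ($G{\left(o \right)} = 4 \left(o + \left(3 + 6 o\right)\right) = 4 \left(3 + 7 o\right) = 12 + 28 o$)
$G{\left(-2 \right)} + N{\left(3 \right)} \left(-36\right) = \left(12 + 28 \left(-2\right)\right) + 6 \left(-36\right) = \left(12 - 56\right) - 216 = -44 - 216 = -260$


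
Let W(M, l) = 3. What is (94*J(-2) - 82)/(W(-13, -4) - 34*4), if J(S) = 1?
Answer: -12/133 ≈ -0.090226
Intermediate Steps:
(94*J(-2) - 82)/(W(-13, -4) - 34*4) = (94*1 - 82)/(3 - 34*4) = (94 - 82)/(3 - 136) = 12/(-133) = 12*(-1/133) = -12/133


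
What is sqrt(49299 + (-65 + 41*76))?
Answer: 5*sqrt(2094) ≈ 228.80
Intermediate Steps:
sqrt(49299 + (-65 + 41*76)) = sqrt(49299 + (-65 + 3116)) = sqrt(49299 + 3051) = sqrt(52350) = 5*sqrt(2094)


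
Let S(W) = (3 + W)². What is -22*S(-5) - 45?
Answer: -133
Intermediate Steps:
-22*S(-5) - 45 = -22*(3 - 5)² - 45 = -22*(-2)² - 45 = -22*4 - 45 = -88 - 45 = -133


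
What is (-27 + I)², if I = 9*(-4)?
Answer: 3969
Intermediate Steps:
I = -36
(-27 + I)² = (-27 - 36)² = (-63)² = 3969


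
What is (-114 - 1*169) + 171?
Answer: -112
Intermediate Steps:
(-114 - 1*169) + 171 = (-114 - 169) + 171 = -283 + 171 = -112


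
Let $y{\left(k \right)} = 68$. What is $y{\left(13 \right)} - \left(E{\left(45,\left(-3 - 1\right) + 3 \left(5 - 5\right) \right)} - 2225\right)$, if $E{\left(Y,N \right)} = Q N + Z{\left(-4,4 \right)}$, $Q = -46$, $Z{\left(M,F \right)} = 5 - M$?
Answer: $2100$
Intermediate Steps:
$E{\left(Y,N \right)} = 9 - 46 N$ ($E{\left(Y,N \right)} = - 46 N + \left(5 - -4\right) = - 46 N + \left(5 + 4\right) = - 46 N + 9 = 9 - 46 N$)
$y{\left(13 \right)} - \left(E{\left(45,\left(-3 - 1\right) + 3 \left(5 - 5\right) \right)} - 2225\right) = 68 - \left(\left(9 - 46 \left(\left(-3 - 1\right) + 3 \left(5 - 5\right)\right)\right) - 2225\right) = 68 - \left(\left(9 - 46 \left(-4 + 3 \cdot 0\right)\right) - 2225\right) = 68 - \left(\left(9 - 46 \left(-4 + 0\right)\right) - 2225\right) = 68 - \left(\left(9 - -184\right) - 2225\right) = 68 - \left(\left(9 + 184\right) - 2225\right) = 68 - \left(193 - 2225\right) = 68 - -2032 = 68 + 2032 = 2100$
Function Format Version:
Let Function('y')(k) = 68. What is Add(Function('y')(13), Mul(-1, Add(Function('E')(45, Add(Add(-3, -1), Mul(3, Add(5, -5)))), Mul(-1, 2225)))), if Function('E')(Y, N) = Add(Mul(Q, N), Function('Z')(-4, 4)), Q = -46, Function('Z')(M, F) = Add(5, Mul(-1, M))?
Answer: 2100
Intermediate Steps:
Function('E')(Y, N) = Add(9, Mul(-46, N)) (Function('E')(Y, N) = Add(Mul(-46, N), Add(5, Mul(-1, -4))) = Add(Mul(-46, N), Add(5, 4)) = Add(Mul(-46, N), 9) = Add(9, Mul(-46, N)))
Add(Function('y')(13), Mul(-1, Add(Function('E')(45, Add(Add(-3, -1), Mul(3, Add(5, -5)))), Mul(-1, 2225)))) = Add(68, Mul(-1, Add(Add(9, Mul(-46, Add(Add(-3, -1), Mul(3, Add(5, -5))))), Mul(-1, 2225)))) = Add(68, Mul(-1, Add(Add(9, Mul(-46, Add(-4, Mul(3, 0)))), -2225))) = Add(68, Mul(-1, Add(Add(9, Mul(-46, Add(-4, 0))), -2225))) = Add(68, Mul(-1, Add(Add(9, Mul(-46, -4)), -2225))) = Add(68, Mul(-1, Add(Add(9, 184), -2225))) = Add(68, Mul(-1, Add(193, -2225))) = Add(68, Mul(-1, -2032)) = Add(68, 2032) = 2100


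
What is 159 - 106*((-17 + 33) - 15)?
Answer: 53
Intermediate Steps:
159 - 106*((-17 + 33) - 15) = 159 - 106*(16 - 15) = 159 - 106*1 = 159 - 106 = 53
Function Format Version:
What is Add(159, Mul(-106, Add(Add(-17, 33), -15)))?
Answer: 53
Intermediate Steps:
Add(159, Mul(-106, Add(Add(-17, 33), -15))) = Add(159, Mul(-106, Add(16, -15))) = Add(159, Mul(-106, 1)) = Add(159, -106) = 53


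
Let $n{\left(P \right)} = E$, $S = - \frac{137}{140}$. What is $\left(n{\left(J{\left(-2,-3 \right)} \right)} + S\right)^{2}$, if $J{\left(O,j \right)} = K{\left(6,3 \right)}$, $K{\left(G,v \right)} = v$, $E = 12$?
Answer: $\frac{2380849}{19600} \approx 121.47$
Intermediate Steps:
$J{\left(O,j \right)} = 3$
$S = - \frac{137}{140}$ ($S = \left(-137\right) \frac{1}{140} = - \frac{137}{140} \approx -0.97857$)
$n{\left(P \right)} = 12$
$\left(n{\left(J{\left(-2,-3 \right)} \right)} + S\right)^{2} = \left(12 - \frac{137}{140}\right)^{2} = \left(\frac{1543}{140}\right)^{2} = \frac{2380849}{19600}$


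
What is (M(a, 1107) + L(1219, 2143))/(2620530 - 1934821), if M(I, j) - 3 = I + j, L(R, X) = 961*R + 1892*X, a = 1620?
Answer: 5228745/685709 ≈ 7.6253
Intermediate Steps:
M(I, j) = 3 + I + j (M(I, j) = 3 + (I + j) = 3 + I + j)
(M(a, 1107) + L(1219, 2143))/(2620530 - 1934821) = ((3 + 1620 + 1107) + (961*1219 + 1892*2143))/(2620530 - 1934821) = (2730 + (1171459 + 4054556))/685709 = (2730 + 5226015)*(1/685709) = 5228745*(1/685709) = 5228745/685709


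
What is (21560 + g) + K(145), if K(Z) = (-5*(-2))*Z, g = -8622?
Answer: 14388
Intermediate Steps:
K(Z) = 10*Z
(21560 + g) + K(145) = (21560 - 8622) + 10*145 = 12938 + 1450 = 14388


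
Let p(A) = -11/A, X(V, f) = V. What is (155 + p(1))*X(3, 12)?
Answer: 432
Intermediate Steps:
(155 + p(1))*X(3, 12) = (155 - 11/1)*3 = (155 - 11*1)*3 = (155 - 11)*3 = 144*3 = 432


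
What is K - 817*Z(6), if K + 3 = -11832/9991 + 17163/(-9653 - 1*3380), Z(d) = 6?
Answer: -639018990204/130212703 ≈ -4907.5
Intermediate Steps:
K = -716320098/130212703 (K = -3 + (-11832/9991 + 17163/(-9653 - 1*3380)) = -3 + (-11832*1/9991 + 17163/(-9653 - 3380)) = -3 + (-11832/9991 + 17163/(-13033)) = -3 + (-11832/9991 + 17163*(-1/13033)) = -3 + (-11832/9991 - 17163/13033) = -3 - 325681989/130212703 = -716320098/130212703 ≈ -5.5012)
K - 817*Z(6) = -716320098/130212703 - 817*6 = -716320098/130212703 - 4902 = -639018990204/130212703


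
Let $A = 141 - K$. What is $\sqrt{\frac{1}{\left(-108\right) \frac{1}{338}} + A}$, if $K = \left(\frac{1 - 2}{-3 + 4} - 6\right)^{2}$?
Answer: $\frac{\sqrt{28794}}{18} \approx 9.4271$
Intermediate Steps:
$K = 49$ ($K = \left(- 1^{-1} - 6\right)^{2} = \left(\left(-1\right) 1 - 6\right)^{2} = \left(-1 - 6\right)^{2} = \left(-7\right)^{2} = 49$)
$A = 92$ ($A = 141 - 49 = 92$)
$\sqrt{\frac{1}{\left(-108\right) \frac{1}{338}} + A} = \sqrt{\frac{1}{\left(-108\right) \frac{1}{338}} + 92} = \sqrt{\frac{1}{- \frac{54}{169}} + 92} = \sqrt{- \frac{169}{54} + 92} = \sqrt{\frac{4799}{54}} = \frac{\sqrt{28794}}{18}$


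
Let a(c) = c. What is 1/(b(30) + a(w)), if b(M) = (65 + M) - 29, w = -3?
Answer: 1/63 ≈ 0.015873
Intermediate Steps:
b(M) = 36 + M
1/(b(30) + a(w)) = 1/((36 + 30) - 3) = 1/(66 - 3) = 1/63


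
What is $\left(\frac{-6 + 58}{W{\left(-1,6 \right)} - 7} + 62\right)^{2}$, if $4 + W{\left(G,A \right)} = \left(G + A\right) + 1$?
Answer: $\frac{66564}{25} \approx 2662.6$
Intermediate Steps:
$W{\left(G,A \right)} = -3 + A + G$ ($W{\left(G,A \right)} = -4 + \left(\left(G + A\right) + 1\right) = -4 + \left(\left(A + G\right) + 1\right) = -4 + \left(1 + A + G\right) = -3 + A + G$)
$\left(\frac{-6 + 58}{W{\left(-1,6 \right)} - 7} + 62\right)^{2} = \left(\frac{-6 + 58}{\left(-3 + 6 - 1\right) - 7} + 62\right)^{2} = \left(\frac{52}{2 - 7} + 62\right)^{2} = \left(\frac{52}{-5} + 62\right)^{2} = \left(52 \left(- \frac{1}{5}\right) + 62\right)^{2} = \left(- \frac{52}{5} + 62\right)^{2} = \left(\frac{258}{5}\right)^{2} = \frac{66564}{25}$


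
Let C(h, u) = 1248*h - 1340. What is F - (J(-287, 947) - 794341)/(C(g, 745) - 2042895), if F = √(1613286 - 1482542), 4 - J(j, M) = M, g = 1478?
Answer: -795284/199691 + 2*√32686 ≈ 357.60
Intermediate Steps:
J(j, M) = 4 - M
F = 2*√32686 (F = √130744 = 2*√32686 ≈ 361.59)
C(h, u) = -1340 + 1248*h
F - (J(-287, 947) - 794341)/(C(g, 745) - 2042895) = 2*√32686 - ((4 - 1*947) - 794341)/((-1340 + 1248*1478) - 2042895) = 2*√32686 - ((4 - 947) - 794341)/((-1340 + 1844544) - 2042895) = 2*√32686 - (-943 - 794341)/(1843204 - 2042895) = 2*√32686 - (-795284)/(-199691) = 2*√32686 - (-795284)*(-1)/199691 = 2*√32686 - 1*795284/199691 = 2*√32686 - 795284/199691 = -795284/199691 + 2*√32686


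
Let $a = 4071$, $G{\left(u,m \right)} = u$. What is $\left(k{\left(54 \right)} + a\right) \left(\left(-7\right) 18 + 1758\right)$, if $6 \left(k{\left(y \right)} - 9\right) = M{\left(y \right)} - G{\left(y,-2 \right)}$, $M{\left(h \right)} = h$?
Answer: $6658560$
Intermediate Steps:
$k{\left(y \right)} = 9$ ($k{\left(y \right)} = 9 + \frac{y - y}{6} = 9 + \frac{1}{6} \cdot 0 = 9 + 0 = 9$)
$\left(k{\left(54 \right)} + a\right) \left(\left(-7\right) 18 + 1758\right) = \left(9 + 4071\right) \left(\left(-7\right) 18 + 1758\right) = 4080 \left(-126 + 1758\right) = 4080 \cdot 1632 = 6658560$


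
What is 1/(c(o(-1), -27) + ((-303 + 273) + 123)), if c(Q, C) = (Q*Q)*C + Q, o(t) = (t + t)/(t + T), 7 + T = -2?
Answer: 25/2303 ≈ 0.010855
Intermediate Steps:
T = -9 (T = -7 - 2 = -9)
o(t) = 2*t/(-9 + t) (o(t) = (t + t)/(t - 9) = (2*t)/(-9 + t) = 2*t/(-9 + t))
c(Q, C) = Q + C*Q² (c(Q, C) = Q²*C + Q = C*Q² + Q = Q + C*Q²)
1/(c(o(-1), -27) + ((-303 + 273) + 123)) = 1/((2*(-1)/(-9 - 1))*(1 - 54*(-1)/(-9 - 1)) + ((-303 + 273) + 123)) = 1/((2*(-1)/(-10))*(1 - 54*(-1)/(-10)) + (-30 + 123)) = 1/((2*(-1)*(-⅒))*(1 - 54*(-1)*(-1)/10) + 93) = 1/((1 - 27*⅕)/5 + 93) = 1/((1 - 27/5)/5 + 93) = 1/((⅕)*(-22/5) + 93) = 1/(-22/25 + 93) = 1/(2303/25) = 25/2303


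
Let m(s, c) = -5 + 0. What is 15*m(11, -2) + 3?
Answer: -72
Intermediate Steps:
m(s, c) = -5
15*m(11, -2) + 3 = 15*(-5) + 3 = -75 + 3 = -72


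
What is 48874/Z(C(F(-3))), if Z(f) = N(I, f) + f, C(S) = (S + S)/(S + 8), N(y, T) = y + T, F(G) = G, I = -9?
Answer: -244370/57 ≈ -4287.2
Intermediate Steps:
N(y, T) = T + y
C(S) = 2*S/(8 + S) (C(S) = (2*S)/(8 + S) = 2*S/(8 + S))
Z(f) = -9 + 2*f (Z(f) = (f - 9) + f = (-9 + f) + f = -9 + 2*f)
48874/Z(C(F(-3))) = 48874/(-9 + 2*(2*(-3)/(8 - 3))) = 48874/(-9 + 2*(2*(-3)/5)) = 48874/(-9 + 2*(2*(-3)*(⅕))) = 48874/(-9 + 2*(-6/5)) = 48874/(-9 - 12/5) = 48874/(-57/5) = 48874*(-5/57) = -244370/57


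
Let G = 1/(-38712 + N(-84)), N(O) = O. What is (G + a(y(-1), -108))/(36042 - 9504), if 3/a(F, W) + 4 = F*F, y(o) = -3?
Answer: 116383/5147841240 ≈ 2.2608e-5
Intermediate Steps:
a(F, W) = 3/(-4 + F**2) (a(F, W) = 3/(-4 + F*F) = 3/(-4 + F**2))
G = -1/38796 (G = 1/(-38712 - 84) = 1/(-38796) = -1/38796 ≈ -2.5776e-5)
(G + a(y(-1), -108))/(36042 - 9504) = (-1/38796 + 3/(-4 + (-3)**2))/(36042 - 9504) = (-1/38796 + 3/(-4 + 9))/26538 = (-1/38796 + 3/5)*(1/26538) = (116383/193980)*(1/26538) = 116383/5147841240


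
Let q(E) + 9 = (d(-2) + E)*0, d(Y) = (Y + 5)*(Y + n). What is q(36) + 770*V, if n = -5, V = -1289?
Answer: -992539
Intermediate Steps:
d(Y) = (-5 + Y)*(5 + Y) (d(Y) = (Y + 5)*(Y - 5) = (5 + Y)*(-5 + Y) = (-5 + Y)*(5 + Y))
q(E) = -9 (q(E) = -9 + ((-25 + (-2)**2) + E)*0 = -9 + ((-25 + 4) + E)*0 = -9 + (-21 + E)*0 = -9 + 0 = -9)
q(36) + 770*V = -9 + 770*(-1289) = -9 - 992530 = -992539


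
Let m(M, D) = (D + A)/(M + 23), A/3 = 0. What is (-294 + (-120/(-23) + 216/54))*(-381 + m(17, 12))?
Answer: 2493585/23 ≈ 1.0842e+5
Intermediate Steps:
A = 0 (A = 3*0 = 0)
m(M, D) = D/(23 + M) (m(M, D) = (D + 0)/(M + 23) = D/(23 + M))
(-294 + (-120/(-23) + 216/54))*(-381 + m(17, 12)) = (-294 + (-120/(-23) + 216/54))*(-381 + 12/(23 + 17)) = (-294 + (-120*(-1/23) + 216*(1/54)))*(-381 + 12/40) = (-294 + (120/23 + 4))*(-381 + 12*(1/40)) = (-294 + 212/23)*(-381 + 3/10) = -6550/23*(-3807/10) = 2493585/23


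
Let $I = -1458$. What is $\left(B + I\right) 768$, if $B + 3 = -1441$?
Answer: $-2228736$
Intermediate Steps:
$B = -1444$ ($B = -3 - 1441 = -1444$)
$\left(B + I\right) 768 = \left(-1444 - 1458\right) 768 = \left(-2902\right) 768 = -2228736$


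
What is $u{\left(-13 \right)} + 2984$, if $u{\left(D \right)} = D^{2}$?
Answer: $3153$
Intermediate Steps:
$u{\left(-13 \right)} + 2984 = \left(-13\right)^{2} + 2984 = 169 + 2984 = 3153$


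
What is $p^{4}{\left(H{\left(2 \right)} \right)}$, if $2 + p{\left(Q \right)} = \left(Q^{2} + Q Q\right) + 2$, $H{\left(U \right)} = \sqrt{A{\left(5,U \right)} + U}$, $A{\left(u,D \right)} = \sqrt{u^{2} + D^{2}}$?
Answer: $24848 + 4224 \sqrt{29} \approx 47595.0$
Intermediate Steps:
$A{\left(u,D \right)} = \sqrt{D^{2} + u^{2}}$
$H{\left(U \right)} = \sqrt{U + \sqrt{25 + U^{2}}}$ ($H{\left(U \right)} = \sqrt{\sqrt{U^{2} + 5^{2}} + U} = \sqrt{\sqrt{U^{2} + 25} + U} = \sqrt{\sqrt{25 + U^{2}} + U} = \sqrt{U + \sqrt{25 + U^{2}}}$)
$p{\left(Q \right)} = 2 Q^{2}$ ($p{\left(Q \right)} = -2 + \left(\left(Q^{2} + Q Q\right) + 2\right) = -2 + \left(\left(Q^{2} + Q^{2}\right) + 2\right) = -2 + \left(2 Q^{2} + 2\right) = -2 + \left(2 + 2 Q^{2}\right) = 2 Q^{2}$)
$p^{4}{\left(H{\left(2 \right)} \right)} = \left(2 \left(\sqrt{2 + \sqrt{25 + 2^{2}}}\right)^{2}\right)^{4} = \left(2 \left(\sqrt{2 + \sqrt{25 + 4}}\right)^{2}\right)^{4} = \left(2 \left(\sqrt{2 + \sqrt{29}}\right)^{2}\right)^{4} = \left(2 \left(2 + \sqrt{29}\right)\right)^{4} = \left(4 + 2 \sqrt{29}\right)^{4}$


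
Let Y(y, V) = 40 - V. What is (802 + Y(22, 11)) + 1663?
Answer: 2494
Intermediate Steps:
(802 + Y(22, 11)) + 1663 = (802 + (40 - 1*11)) + 1663 = (802 + (40 - 11)) + 1663 = (802 + 29) + 1663 = 831 + 1663 = 2494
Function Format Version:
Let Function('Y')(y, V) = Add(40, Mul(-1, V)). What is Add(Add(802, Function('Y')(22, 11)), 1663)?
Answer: 2494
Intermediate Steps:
Add(Add(802, Function('Y')(22, 11)), 1663) = Add(Add(802, Add(40, Mul(-1, 11))), 1663) = Add(Add(802, Add(40, -11)), 1663) = Add(Add(802, 29), 1663) = Add(831, 1663) = 2494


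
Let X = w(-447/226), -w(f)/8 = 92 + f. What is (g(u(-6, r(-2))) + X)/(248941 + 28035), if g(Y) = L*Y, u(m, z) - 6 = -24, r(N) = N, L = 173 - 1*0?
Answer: -216631/15649144 ≈ -0.013843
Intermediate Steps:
w(f) = -736 - 8*f (w(f) = -8*(92 + f) = -736 - 8*f)
L = 173 (L = 173 + 0 = 173)
u(m, z) = -18 (u(m, z) = 6 - 24 = -18)
g(Y) = 173*Y
X = -81380/113 (X = -736 - (-3576)/226 = -736 - 8*(-447/226) = -736 + 1788/113 = -81380/113 ≈ -720.18)
(g(u(-6, r(-2))) + X)/(248941 + 28035) = (173*(-18) - 81380/113)/(248941 + 28035) = (-3114 - 81380/113)/276976 = -433262/113*1/276976 = -216631/15649144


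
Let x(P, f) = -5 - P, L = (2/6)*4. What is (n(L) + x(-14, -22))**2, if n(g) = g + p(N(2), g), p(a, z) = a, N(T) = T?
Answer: 1369/9 ≈ 152.11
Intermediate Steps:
L = 4/3 (L = (2*(1/6))*4 = (1/3)*4 = 4/3 ≈ 1.3333)
n(g) = 2 + g (n(g) = g + 2 = 2 + g)
(n(L) + x(-14, -22))**2 = ((2 + 4/3) + (-5 - 1*(-14)))**2 = (10/3 + (-5 + 14))**2 = (10/3 + 9)**2 = (37/3)**2 = 1369/9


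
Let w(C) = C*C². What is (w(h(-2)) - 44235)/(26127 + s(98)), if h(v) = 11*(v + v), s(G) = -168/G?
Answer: -905933/182877 ≈ -4.9538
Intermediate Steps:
h(v) = 22*v (h(v) = 11*(2*v) = 22*v)
w(C) = C³
(w(h(-2)) - 44235)/(26127 + s(98)) = ((22*(-2))³ - 44235)/(26127 - 168/98) = ((-44)³ - 44235)/(26127 - 168*1/98) = (-85184 - 44235)/(26127 - 12/7) = -129419/182877/7 = -129419*7/182877 = -905933/182877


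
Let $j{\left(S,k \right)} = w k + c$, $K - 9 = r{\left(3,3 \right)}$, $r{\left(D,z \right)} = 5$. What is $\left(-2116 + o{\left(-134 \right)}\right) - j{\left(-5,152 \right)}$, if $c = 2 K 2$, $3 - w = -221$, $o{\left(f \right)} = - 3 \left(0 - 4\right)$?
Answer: $-36208$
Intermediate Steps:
$K = 14$ ($K = 9 + 5 = 14$)
$o{\left(f \right)} = 12$ ($o{\left(f \right)} = \left(-3\right) \left(-4\right) = 12$)
$w = 224$ ($w = 3 - -221 = 3 + 221 = 224$)
$c = 56$ ($c = 2 \cdot 14 \cdot 2 = 28 \cdot 2 = 56$)
$j{\left(S,k \right)} = 56 + 224 k$ ($j{\left(S,k \right)} = 224 k + 56 = 56 + 224 k$)
$\left(-2116 + o{\left(-134 \right)}\right) - j{\left(-5,152 \right)} = \left(-2116 + 12\right) - \left(56 + 224 \cdot 152\right) = -2104 - \left(56 + 34048\right) = -2104 - 34104 = -36208$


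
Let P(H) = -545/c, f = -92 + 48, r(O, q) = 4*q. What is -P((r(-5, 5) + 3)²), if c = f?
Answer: -545/44 ≈ -12.386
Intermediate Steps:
f = -44
c = -44
P(H) = 545/44 (P(H) = -545/(-44) = -545*(-1/44) = 545/44)
-P((r(-5, 5) + 3)²) = -1*545/44 = -545/44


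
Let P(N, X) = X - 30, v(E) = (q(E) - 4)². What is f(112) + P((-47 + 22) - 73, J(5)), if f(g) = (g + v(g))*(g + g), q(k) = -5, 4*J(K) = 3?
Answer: 172811/4 ≈ 43203.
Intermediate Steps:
J(K) = ¾ (J(K) = (¼)*3 = ¾)
v(E) = 81 (v(E) = (-5 - 4)² = (-9)² = 81)
P(N, X) = -30 + X
f(g) = 2*g*(81 + g) (f(g) = (g + 81)*(g + g) = (81 + g)*(2*g) = 2*g*(81 + g))
f(112) + P((-47 + 22) - 73, J(5)) = 2*112*(81 + 112) + (-30 + ¾) = 2*112*193 - 117/4 = 43232 - 117/4 = 172811/4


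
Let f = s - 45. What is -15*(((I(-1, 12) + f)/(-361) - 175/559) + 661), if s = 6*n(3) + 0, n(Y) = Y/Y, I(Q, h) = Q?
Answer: -2000224860/201799 ≈ -9912.0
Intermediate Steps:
n(Y) = 1
s = 6 (s = 6*1 + 0 = 6 + 0 = 6)
f = -39 (f = 6 - 45 = -39)
-15*(((I(-1, 12) + f)/(-361) - 175/559) + 661) = -15*(((-1 - 39)/(-361) - 175/559) + 661) = -15*((-40*(-1/361) - 175*1/559) + 661) = -15*((40/361 - 175/559) + 661) = -15*(-40815/201799 + 661) = -15*133348324/201799 = -2000224860/201799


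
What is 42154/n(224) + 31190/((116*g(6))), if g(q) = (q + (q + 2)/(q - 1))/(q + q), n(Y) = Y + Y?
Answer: 9144661/17632 ≈ 518.64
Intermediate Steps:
n(Y) = 2*Y
g(q) = (q + (2 + q)/(-1 + q))/(2*q) (g(q) = (q + (2 + q)/(-1 + q))/((2*q)) = (q + (2 + q)/(-1 + q))*(1/(2*q)) = (q + (2 + q)/(-1 + q))/(2*q))
42154/n(224) + 31190/((116*g(6))) = 42154/((2*224)) + 31190/((116*((½)*(2 + 6²)/(6*(-1 + 6))))) = 42154/448 + 31190/((116*((½)*(⅙)*(2 + 36)/5))) = 42154*(1/448) + 31190/((116*((½)*(⅙)*(⅕)*38))) = 3011/32 + 31190/((116*(19/30))) = 3011/32 + 31190/(1102/15) = 3011/32 + 31190*(15/1102) = 3011/32 + 233925/551 = 9144661/17632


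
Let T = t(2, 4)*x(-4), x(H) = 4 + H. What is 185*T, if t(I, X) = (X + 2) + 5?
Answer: 0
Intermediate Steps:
t(I, X) = 7 + X (t(I, X) = (2 + X) + 5 = 7 + X)
T = 0 (T = (7 + 4)*(4 - 4) = 11*0 = 0)
185*T = 185*0 = 0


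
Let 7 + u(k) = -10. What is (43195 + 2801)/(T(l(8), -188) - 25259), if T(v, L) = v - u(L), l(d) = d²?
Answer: -22998/12589 ≈ -1.8268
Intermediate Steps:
u(k) = -17 (u(k) = -7 - 10 = -17)
T(v, L) = 17 + v (T(v, L) = v - 1*(-17) = v + 17 = 17 + v)
(43195 + 2801)/(T(l(8), -188) - 25259) = (43195 + 2801)/((17 + 8²) - 25259) = 45996/((17 + 64) - 25259) = 45996/(81 - 25259) = 45996/(-25178) = 45996*(-1/25178) = -22998/12589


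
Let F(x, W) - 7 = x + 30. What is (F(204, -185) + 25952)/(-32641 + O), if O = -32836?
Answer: -26193/65477 ≈ -0.40003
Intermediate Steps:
F(x, W) = 37 + x (F(x, W) = 7 + (x + 30) = 7 + (30 + x) = 37 + x)
(F(204, -185) + 25952)/(-32641 + O) = ((37 + 204) + 25952)/(-32641 - 32836) = (241 + 25952)/(-65477) = 26193*(-1/65477) = -26193/65477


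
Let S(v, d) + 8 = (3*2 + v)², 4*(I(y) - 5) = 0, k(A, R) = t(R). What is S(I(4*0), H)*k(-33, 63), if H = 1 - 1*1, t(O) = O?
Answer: 7119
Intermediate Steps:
H = 0 (H = 1 - 1 = 0)
k(A, R) = R
I(y) = 5 (I(y) = 5 + (¼)*0 = 5 + 0 = 5)
S(v, d) = -8 + (6 + v)² (S(v, d) = -8 + (3*2 + v)² = -8 + (6 + v)²)
S(I(4*0), H)*k(-33, 63) = (-8 + (6 + 5)²)*63 = (-8 + 11²)*63 = (-8 + 121)*63 = 113*63 = 7119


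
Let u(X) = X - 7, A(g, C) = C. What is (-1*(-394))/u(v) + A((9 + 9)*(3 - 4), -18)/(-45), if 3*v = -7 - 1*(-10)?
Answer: -979/15 ≈ -65.267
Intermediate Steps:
v = 1 (v = (-7 - 1*(-10))/3 = (-7 + 10)/3 = (⅓)*3 = 1)
u(X) = -7 + X
(-1*(-394))/u(v) + A((9 + 9)*(3 - 4), -18)/(-45) = (-1*(-394))/(-7 + 1) - 18/(-45) = 394/(-6) - 18*(-1/45) = 394*(-⅙) + ⅖ = -197/3 + ⅖ = -979/15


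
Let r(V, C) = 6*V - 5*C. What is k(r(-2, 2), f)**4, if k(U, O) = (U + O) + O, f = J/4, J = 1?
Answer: 3418801/16 ≈ 2.1368e+5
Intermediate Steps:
r(V, C) = -5*C + 6*V
f = 1/4 ≈ 0.25000
k(U, O) = U + 2*O (k(U, O) = (O + U) + O = U + 2*O)
k(r(-2, 2), f)**4 = ((-5*2 + 6*(-2)) + 2*(1/4))**4 = ((-10 - 12) + 1/2)**4 = (-22 + 1/2)**4 = (-43/2)**4 = 3418801/16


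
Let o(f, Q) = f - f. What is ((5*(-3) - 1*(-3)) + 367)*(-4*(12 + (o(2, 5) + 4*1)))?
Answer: -22720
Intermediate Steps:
o(f, Q) = 0
((5*(-3) - 1*(-3)) + 367)*(-4*(12 + (o(2, 5) + 4*1))) = ((5*(-3) - 1*(-3)) + 367)*(-4*(12 + (0 + 4*1))) = ((-15 + 3) + 367)*(-4*(12 + (0 + 4))) = (-12 + 367)*(-4*(12 + 4)) = 355*(-4*16) = 355*(-64) = -22720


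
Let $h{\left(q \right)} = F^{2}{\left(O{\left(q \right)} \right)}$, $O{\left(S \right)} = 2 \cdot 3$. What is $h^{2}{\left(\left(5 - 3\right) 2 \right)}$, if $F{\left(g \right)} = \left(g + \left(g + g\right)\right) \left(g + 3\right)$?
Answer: $688747536$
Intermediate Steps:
$O{\left(S \right)} = 6$
$F{\left(g \right)} = 3 g \left(3 + g\right)$ ($F{\left(g \right)} = \left(g + 2 g\right) \left(3 + g\right) = 3 g \left(3 + g\right)$)
$h{\left(q \right)} = 26244$ ($h{\left(q \right)} = \left(3 \cdot 6 \left(3 + 6\right)\right)^{2} = \left(3 \cdot 6 \cdot 9\right)^{2} = 162^{2} = 26244$)
$h^{2}{\left(\left(5 - 3\right) 2 \right)} = 26244^{2} = 688747536$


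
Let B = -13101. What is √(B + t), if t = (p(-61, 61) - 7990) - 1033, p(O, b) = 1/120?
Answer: I*√79646370/60 ≈ 148.74*I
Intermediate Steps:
p(O, b) = 1/120
t = -1082759/120 (t = (1/120 - 7990) - 1033 = -958799/120 - 1033 = -1082759/120 ≈ -9023.0)
√(B + t) = √(-13101 - 1082759/120) = √(-2654879/120) = I*√79646370/60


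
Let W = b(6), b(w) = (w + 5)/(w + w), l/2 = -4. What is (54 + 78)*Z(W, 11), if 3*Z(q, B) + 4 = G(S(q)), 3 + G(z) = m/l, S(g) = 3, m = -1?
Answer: -605/2 ≈ -302.50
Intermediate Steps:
l = -8 (l = 2*(-4) = -8)
b(w) = (5 + w)/(2*w) (b(w) = (5 + w)/((2*w)) = (5 + w)*(1/(2*w)) = (5 + w)/(2*w))
W = 11/12 (W = (½)*(5 + 6)/6 = (½)*(⅙)*11 = 11/12 ≈ 0.91667)
G(z) = -23/8 (G(z) = -3 - 1/(-8) = -3 - 1*(-⅛) = -3 + ⅛ = -23/8)
Z(q, B) = -55/24 (Z(q, B) = -4/3 + (⅓)*(-23/8) = -4/3 - 23/24 = -55/24)
(54 + 78)*Z(W, 11) = (54 + 78)*(-55/24) = 132*(-55/24) = -605/2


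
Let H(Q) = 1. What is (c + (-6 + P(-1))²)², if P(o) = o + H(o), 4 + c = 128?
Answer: 25600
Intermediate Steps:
c = 124 (c = -4 + 128 = 124)
P(o) = 1 + o (P(o) = o + 1 = 1 + o)
(c + (-6 + P(-1))²)² = (124 + (-6 + (1 - 1))²)² = (124 + (-6 + 0)²)² = (124 + (-6)²)² = (124 + 36)² = 160² = 25600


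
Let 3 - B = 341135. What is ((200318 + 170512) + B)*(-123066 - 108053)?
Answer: -6863772062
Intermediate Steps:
B = -341132 (B = 3 - 1*341135 = 3 - 341135 = -341132)
((200318 + 170512) + B)*(-123066 - 108053) = ((200318 + 170512) - 341132)*(-123066 - 108053) = (370830 - 341132)*(-231119) = 29698*(-231119) = -6863772062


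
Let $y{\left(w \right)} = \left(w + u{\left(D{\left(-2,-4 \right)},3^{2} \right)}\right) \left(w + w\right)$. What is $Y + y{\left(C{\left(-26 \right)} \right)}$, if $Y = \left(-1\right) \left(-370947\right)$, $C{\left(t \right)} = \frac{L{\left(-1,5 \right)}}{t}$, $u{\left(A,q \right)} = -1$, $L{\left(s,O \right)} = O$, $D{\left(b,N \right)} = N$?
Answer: $\frac{125380241}{338} \approx 3.7095 \cdot 10^{5}$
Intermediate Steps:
$C{\left(t \right)} = \frac{5}{t}$
$y{\left(w \right)} = 2 w \left(-1 + w\right)$ ($y{\left(w \right)} = \left(w - 1\right) \left(w + w\right) = \left(-1 + w\right) 2 w = 2 w \left(-1 + w\right)$)
$Y = 370947$
$Y + y{\left(C{\left(-26 \right)} \right)} = 370947 + 2 \frac{5}{-26} \left(-1 + \frac{5}{-26}\right) = 370947 + 2 \cdot 5 \left(- \frac{1}{26}\right) \left(-1 + 5 \left(- \frac{1}{26}\right)\right) = 370947 + 2 \left(- \frac{5}{26}\right) \left(-1 - \frac{5}{26}\right) = 370947 + 2 \left(- \frac{5}{26}\right) \left(- \frac{31}{26}\right) = 370947 + \frac{155}{338} = \frac{125380241}{338}$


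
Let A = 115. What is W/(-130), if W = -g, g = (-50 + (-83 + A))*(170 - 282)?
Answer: 1008/65 ≈ 15.508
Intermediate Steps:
g = 2016 (g = (-50 + (-83 + 115))*(170 - 282) = (-50 + 32)*(-112) = -18*(-112) = 2016)
W = -2016 (W = -1*2016 = -2016)
W/(-130) = -2016/(-130) = -2016*(-1/130) = 1008/65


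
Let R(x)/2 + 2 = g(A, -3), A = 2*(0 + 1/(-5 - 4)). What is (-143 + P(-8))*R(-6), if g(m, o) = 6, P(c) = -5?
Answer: -1184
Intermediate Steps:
A = -2/9 (A = 2*(0 + 1/(-9)) = 2*(0 - ⅑) = 2*(-⅑) = -2/9 ≈ -0.22222)
R(x) = 8 (R(x) = -4 + 2*6 = -4 + 12 = 8)
(-143 + P(-8))*R(-6) = (-143 - 5)*8 = -148*8 = -1184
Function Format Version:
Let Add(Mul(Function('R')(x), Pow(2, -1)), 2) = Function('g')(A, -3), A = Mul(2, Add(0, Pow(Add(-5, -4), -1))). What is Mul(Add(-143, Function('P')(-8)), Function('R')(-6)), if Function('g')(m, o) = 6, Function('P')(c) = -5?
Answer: -1184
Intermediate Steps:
A = Rational(-2, 9) (A = Mul(2, Add(0, Pow(-9, -1))) = Mul(2, Add(0, Rational(-1, 9))) = Mul(2, Rational(-1, 9)) = Rational(-2, 9) ≈ -0.22222)
Function('R')(x) = 8 (Function('R')(x) = Add(-4, Mul(2, 6)) = Add(-4, 12) = 8)
Mul(Add(-143, Function('P')(-8)), Function('R')(-6)) = Mul(Add(-143, -5), 8) = Mul(-148, 8) = -1184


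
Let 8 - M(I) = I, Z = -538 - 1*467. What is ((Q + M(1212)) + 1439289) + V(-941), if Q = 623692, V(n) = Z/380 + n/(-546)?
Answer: 42777730081/20748 ≈ 2.0618e+6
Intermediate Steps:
Z = -1005 (Z = -538 - 467 = -1005)
V(n) = -201/76 - n/546 (V(n) = -1005/380 + n/(-546) = -1005*1/380 + n*(-1/546) = -201/76 - n/546)
M(I) = 8 - I
((Q + M(1212)) + 1439289) + V(-941) = ((623692 + (8 - 1*1212)) + 1439289) + (-201/76 - 1/546*(-941)) = ((623692 + (8 - 1212)) + 1439289) + (-201/76 + 941/546) = ((623692 - 1204) + 1439289) - 19115/20748 = (622488 + 1439289) - 19115/20748 = 2061777 - 19115/20748 = 42777730081/20748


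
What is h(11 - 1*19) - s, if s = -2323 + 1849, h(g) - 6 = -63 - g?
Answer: 425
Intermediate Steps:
h(g) = -57 - g (h(g) = 6 + (-63 - g) = -57 - g)
s = -474
h(11 - 1*19) - s = (-57 - (11 - 1*19)) - 1*(-474) = (-57 - (11 - 19)) + 474 = (-57 - 1*(-8)) + 474 = (-57 + 8) + 474 = -49 + 474 = 425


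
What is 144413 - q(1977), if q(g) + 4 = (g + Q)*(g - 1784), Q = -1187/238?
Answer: -56211181/238 ≈ -2.3618e+5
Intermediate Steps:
Q = -1187/238 (Q = -1187*1/238 = -1187/238 ≈ -4.9874)
q(g) = -4 + (-1784 + g)*(-1187/238 + g) (q(g) = -4 + (g - 1187/238)*(g - 1784) = -4 + (-1187/238 + g)*(-1784 + g) = -4 + (-1784 + g)*(-1187/238 + g))
144413 - q(1977) = 144413 - (1058328/119 + 1977**2 - 425779/238*1977) = 144413 - (1058328/119 + 3908529 - 841765083/238) = 144413 - 1*90581475/238 = 144413 - 90581475/238 = -56211181/238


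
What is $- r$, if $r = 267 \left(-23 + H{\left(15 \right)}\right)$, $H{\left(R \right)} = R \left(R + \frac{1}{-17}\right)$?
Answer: $- \frac{912873}{17} \approx -53698.0$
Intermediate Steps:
$H{\left(R \right)} = R \left(- \frac{1}{17} + R\right)$ ($H{\left(R \right)} = R \left(R - \frac{1}{17}\right) = R \left(- \frac{1}{17} + R\right)$)
$r = \frac{912873}{17}$ ($r = 267 \left(-23 + 15 \left(- \frac{1}{17} + 15\right)\right) = 267 \left(-23 + 15 \cdot \frac{254}{17}\right) = 267 \left(-23 + \frac{3810}{17}\right) = 267 \cdot \frac{3419}{17} = \frac{912873}{17} \approx 53698.0$)
$- r = \left(-1\right) \frac{912873}{17} = - \frac{912873}{17}$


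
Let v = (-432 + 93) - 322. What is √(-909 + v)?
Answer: I*√1570 ≈ 39.623*I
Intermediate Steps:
v = -661 (v = -339 - 322 = -661)
√(-909 + v) = √(-909 - 661) = √(-1570) = I*√1570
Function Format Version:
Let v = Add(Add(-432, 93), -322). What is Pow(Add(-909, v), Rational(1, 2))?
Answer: Mul(I, Pow(1570, Rational(1, 2))) ≈ Mul(39.623, I)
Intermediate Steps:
v = -661 (v = Add(-339, -322) = -661)
Pow(Add(-909, v), Rational(1, 2)) = Pow(Add(-909, -661), Rational(1, 2)) = Pow(-1570, Rational(1, 2)) = Mul(I, Pow(1570, Rational(1, 2)))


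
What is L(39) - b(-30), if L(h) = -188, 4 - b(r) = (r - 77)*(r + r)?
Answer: 6228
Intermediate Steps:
b(r) = 4 - 2*r*(-77 + r) (b(r) = 4 - (r - 77)*(r + r) = 4 - (-77 + r)*2*r = 4 - 2*r*(-77 + r))
L(39) - b(-30) = -188 - (4 - 2*(-30)² + 154*(-30)) = -188 - (4 - 2*900 - 4620) = -188 - (4 - 1800 - 4620) = -188 - 1*(-6416) = -188 + 6416 = 6228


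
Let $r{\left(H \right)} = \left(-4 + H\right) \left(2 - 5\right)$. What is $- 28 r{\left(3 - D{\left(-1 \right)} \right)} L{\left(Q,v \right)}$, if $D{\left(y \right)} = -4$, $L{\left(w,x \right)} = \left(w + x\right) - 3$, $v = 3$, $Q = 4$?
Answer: $1008$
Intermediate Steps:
$L{\left(w,x \right)} = -3 + w + x$
$r{\left(H \right)} = 12 - 3 H$ ($r{\left(H \right)} = \left(-4 + H\right) \left(-3\right) = 12 - 3 H$)
$- 28 r{\left(3 - D{\left(-1 \right)} \right)} L{\left(Q,v \right)} = - 28 \left(12 - 3 \left(3 - -4\right)\right) \left(-3 + 4 + 3\right) = - 28 \left(12 - 3 \left(3 + 4\right)\right) 4 = - 28 \left(12 - 21\right) 4 = \left(-28\right) \left(-9\right) 4 = 252 \cdot 4 = 1008$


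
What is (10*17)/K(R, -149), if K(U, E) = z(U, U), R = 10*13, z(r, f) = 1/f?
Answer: 22100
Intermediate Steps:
R = 130
K(U, E) = 1/U
(10*17)/K(R, -149) = (10*17)/(1/130) = 170/(1/130) = 130*170 = 22100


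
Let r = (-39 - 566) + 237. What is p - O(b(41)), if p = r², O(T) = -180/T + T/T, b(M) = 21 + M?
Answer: 4198203/31 ≈ 1.3543e+5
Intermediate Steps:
r = -368 (r = -605 + 237 = -368)
O(T) = 1 - 180/T (O(T) = -180/T + 1 = 1 - 180/T)
p = 135424 (p = (-368)² = 135424)
p - O(b(41)) = 135424 - (-180 + (21 + 41))/(21 + 41) = 135424 - (-180 + 62)/62 = 135424 - (-118)/62 = 135424 - 1*(-59/31) = 135424 + 59/31 = 4198203/31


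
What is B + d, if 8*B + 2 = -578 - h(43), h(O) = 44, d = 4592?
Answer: 4514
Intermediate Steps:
B = -78 (B = -¼ + (-578 - 1*44)/8 = -¼ + (-578 - 44)/8 = -¼ + (⅛)*(-622) = -¼ - 311/4 = -78)
B + d = -78 + 4592 = 4514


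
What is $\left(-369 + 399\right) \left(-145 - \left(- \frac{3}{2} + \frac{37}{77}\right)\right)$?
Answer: $- \frac{332595}{77} \approx -4319.4$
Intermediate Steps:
$\left(-369 + 399\right) \left(-145 - \left(- \frac{3}{2} + \frac{37}{77}\right)\right) = 30 \left(-145 - - \frac{157}{154}\right) = 30 \left(-145 + \left(- \frac{37}{77} + \frac{3}{2}\right)\right) = 30 \left(-145 + \frac{157}{154}\right) = 30 \left(- \frac{22173}{154}\right) = - \frac{332595}{77}$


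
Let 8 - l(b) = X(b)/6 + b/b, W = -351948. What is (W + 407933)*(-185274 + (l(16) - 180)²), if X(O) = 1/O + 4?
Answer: -80030347836175/9216 ≈ -8.6838e+9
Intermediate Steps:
X(O) = 4 + 1/O
l(b) = 19/3 - 1/(6*b) (l(b) = 8 - ((4 + 1/b)/6 + b/b) = 8 - ((4 + 1/b)*(⅙) + 1) = 8 - ((⅔ + 1/(6*b)) + 1) = 8 - (5/3 + 1/(6*b)) = 8 + (-5/3 - 1/(6*b)) = 19/3 - 1/(6*b))
(W + 407933)*(-185274 + (l(16) - 180)²) = (-351948 + 407933)*(-185274 + ((⅙)*(-1 + 38*16)/16 - 180)²) = 55985*(-185274 + ((⅙)*(1/16)*(-1 + 608) - 180)²) = 55985*(-185274 + ((⅙)*(1/16)*607 - 180)²) = 55985*(-185274 + (607/96 - 180)²) = 55985*(-185274 + (-16673/96)²) = 55985*(-185274 + 277988929/9216) = 55985*(-1429496255/9216) = -80030347836175/9216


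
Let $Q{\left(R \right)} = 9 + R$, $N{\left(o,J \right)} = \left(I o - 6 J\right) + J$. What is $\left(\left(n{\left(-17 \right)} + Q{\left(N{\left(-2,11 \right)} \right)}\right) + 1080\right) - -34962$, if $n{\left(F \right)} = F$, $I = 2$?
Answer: $35975$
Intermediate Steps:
$N{\left(o,J \right)} = - 5 J + 2 o$ ($N{\left(o,J \right)} = \left(2 o - 6 J\right) + J = \left(- 6 J + 2 o\right) + J = - 5 J + 2 o$)
$\left(\left(n{\left(-17 \right)} + Q{\left(N{\left(-2,11 \right)} \right)}\right) + 1080\right) - -34962 = \left(\left(-17 + \left(9 + \left(\left(-5\right) 11 + 2 \left(-2\right)\right)\right)\right) + 1080\right) - -34962 = \left(\left(-17 + \left(9 - 59\right)\right) + 1080\right) + 34962 = \left(\left(-17 - 50\right) + 1080\right) + 34962 = \left(-67 + 1080\right) + 34962 = 1013 + 34962 = 35975$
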